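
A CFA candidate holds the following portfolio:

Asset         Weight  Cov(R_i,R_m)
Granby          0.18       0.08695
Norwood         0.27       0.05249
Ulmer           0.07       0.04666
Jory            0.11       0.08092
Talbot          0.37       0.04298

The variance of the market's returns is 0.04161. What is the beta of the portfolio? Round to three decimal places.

β_Granby = 0.08695 / 0.04161 = 2.0896
β_Norwood = 0.05249 / 0.04161 = 1.2615
β_Ulmer = 0.04666 / 0.04161 = 1.1214
β_Jory = 0.08092 / 0.04161 = 1.9447
β_Talbot = 0.04298 / 0.04161 = 1.0329
β_P = Σ w_i β_i = 0.18×2.0896 + 0.27×1.2615 + 0.07×1.1214 + 0.11×1.9447 + 0.37×1.0329 = 1.3913

1.391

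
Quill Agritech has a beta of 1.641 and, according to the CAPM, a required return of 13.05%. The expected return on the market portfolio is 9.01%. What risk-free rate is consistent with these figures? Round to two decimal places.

2.71%

E(R) = R_f + β(E(R_m) − R_f) = R_f(1 − β) + β·E(R_m)
13.05% = R_f × (1 − 1.641) + 1.641 × 9.01%
13.05% = R_f × -0.641 + 14.78541%
R_f = (13.05% − 14.78541%) / -0.641 = 2.71%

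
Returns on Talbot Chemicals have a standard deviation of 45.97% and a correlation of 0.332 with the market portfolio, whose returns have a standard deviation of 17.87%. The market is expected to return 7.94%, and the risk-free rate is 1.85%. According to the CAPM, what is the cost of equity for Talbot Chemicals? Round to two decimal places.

β = ρ × σ_i / σ_m = 0.332 × 45.97% / 17.87% = 0.8541
MRP = 7.94% − 1.85% = 6.09%
E(R) = 1.85% + 0.8541 × 6.09% = 7.05%

7.05%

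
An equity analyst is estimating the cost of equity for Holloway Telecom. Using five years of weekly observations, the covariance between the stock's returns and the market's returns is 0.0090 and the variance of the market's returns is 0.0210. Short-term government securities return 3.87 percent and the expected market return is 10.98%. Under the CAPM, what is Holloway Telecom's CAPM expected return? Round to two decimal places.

β = Cov(R_i, R_m) / Var(R_m) = 0.0090 / 0.0210 = 0.4286
MRP = 10.98% − 3.87% = 7.11%
E(R) = R_f + β × MRP = 3.87% + 0.4286 × 7.11% = 6.92%

6.92%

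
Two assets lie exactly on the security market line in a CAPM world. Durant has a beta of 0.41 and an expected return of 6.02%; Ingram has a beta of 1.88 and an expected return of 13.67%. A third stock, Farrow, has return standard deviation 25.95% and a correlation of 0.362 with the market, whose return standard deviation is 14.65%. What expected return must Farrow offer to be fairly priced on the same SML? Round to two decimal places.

MRP = (13.67% − 6.02%) / (1.88 − 0.41) = 5.2041%
R_f = 6.02% − 0.41 × 5.2041% = 3.8863%
β_Farrow = ρ·σ_i/σ_m = 0.362 × 25.95 / 14.65 = 0.6412
E(R_Farrow) = R_f + β × MRP = 3.8863% + 0.6412 × 5.2041% = 7.22%

7.22%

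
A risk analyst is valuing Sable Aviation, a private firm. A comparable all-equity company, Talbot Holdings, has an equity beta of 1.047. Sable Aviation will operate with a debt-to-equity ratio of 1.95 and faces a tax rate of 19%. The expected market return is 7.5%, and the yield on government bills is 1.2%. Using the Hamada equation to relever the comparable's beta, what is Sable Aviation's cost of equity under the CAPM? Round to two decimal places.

18.21%

β_L = β_U × [1 + (1 − t)(D/E)] = 1.047 × [1 + (1 − 0.19) × 1.95]
    = 1.047 × [1 + 0.81 × 1.95] = 1.047 × 2.5795 = 2.7007
MRP = 7.5% − 1.2% = 6.30%
E(R) = R_f + β_L × MRP = 1.2% + 2.7007 × 6.3% = 18.21%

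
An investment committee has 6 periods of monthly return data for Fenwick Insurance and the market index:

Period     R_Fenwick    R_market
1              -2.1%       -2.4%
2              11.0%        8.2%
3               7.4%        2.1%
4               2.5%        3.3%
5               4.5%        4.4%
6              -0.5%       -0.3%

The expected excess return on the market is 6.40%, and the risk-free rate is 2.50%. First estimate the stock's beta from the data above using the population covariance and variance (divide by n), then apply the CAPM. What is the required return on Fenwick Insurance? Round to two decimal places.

10.03%

Mean R_i = (-2.1 + 11.0 + 7.4 + 2.5 + 4.5 − 0.5) / 6 = 3.8000%
Mean R_m = (-2.4 + 8.2 + 2.1 + 3.3 + 4.4 − 0.3) / 6 = 2.5500%
Σ(R_i − R̄_i)(R_m − R̄_m) = 80.8400  ⇒  Cov = 80.8400 / 6 = 13.4733
Σ(R_m − R̄_m)² = 68.7350  ⇒  Var(R_m) = 68.7350 / 6 = 11.4558
β = Cov / Var(R_m) = 13.4733 / 11.4558 = 1.1761
E(R) = R_f + β × MRP = 2.50% + 1.1761 × 6.40% = 10.03%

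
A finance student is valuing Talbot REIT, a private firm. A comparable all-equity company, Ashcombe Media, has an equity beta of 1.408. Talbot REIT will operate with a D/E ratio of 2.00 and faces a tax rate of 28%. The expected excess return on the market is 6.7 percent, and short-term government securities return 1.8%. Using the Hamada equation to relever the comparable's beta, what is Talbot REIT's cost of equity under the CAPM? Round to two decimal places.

β_L = β_U × [1 + (1 − t)(D/E)] = 1.408 × [1 + (1 − 0.28) × 2.00]
    = 1.408 × [1 + 0.72 × 2.00] = 1.408 × 2.4400 = 3.4355
E(R) = R_f + β_L × MRP = 1.8% + 3.4355 × 6.7% = 24.82%

24.82%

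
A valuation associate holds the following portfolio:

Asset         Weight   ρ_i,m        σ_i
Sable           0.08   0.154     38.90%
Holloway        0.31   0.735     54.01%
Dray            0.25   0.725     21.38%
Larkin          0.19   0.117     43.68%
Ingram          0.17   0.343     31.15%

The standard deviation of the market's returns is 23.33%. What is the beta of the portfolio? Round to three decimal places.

0.834

β_Sable = 0.154 × 38.90% / 23.33% = 0.2568
β_Holloway = 0.735 × 54.01% / 23.33% = 1.7016
β_Dray = 0.725 × 21.38% / 23.33% = 0.6644
β_Larkin = 0.117 × 43.68% / 23.33% = 0.2191
β_Ingram = 0.343 × 31.15% / 23.33% = 0.4580
β_P = Σ w_i β_i = 0.08×0.2568 + 0.31×1.7016 + 0.25×0.6644 + 0.19×0.2191 + 0.17×0.4580 = 0.8336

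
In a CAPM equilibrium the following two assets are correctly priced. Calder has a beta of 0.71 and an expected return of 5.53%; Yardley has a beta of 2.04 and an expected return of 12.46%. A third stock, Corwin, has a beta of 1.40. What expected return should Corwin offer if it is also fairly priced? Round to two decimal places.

MRP (SML slope) = (12.46% − 5.53%) / (2.04 − 0.71) = 6.93% / 1.33 = 5.2105%
R_f (intercept) = 5.53% − 0.71 × 5.2105% = 1.8305%
E(R_Corwin) = R_f + β × MRP = 1.8305% + 1.40 × 5.2105% = 9.13%

9.13%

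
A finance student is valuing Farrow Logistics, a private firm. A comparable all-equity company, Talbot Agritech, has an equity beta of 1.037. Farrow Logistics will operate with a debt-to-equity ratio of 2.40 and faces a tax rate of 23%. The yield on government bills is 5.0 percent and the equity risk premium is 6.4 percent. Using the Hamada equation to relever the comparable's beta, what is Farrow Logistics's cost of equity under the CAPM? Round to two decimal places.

β_L = β_U × [1 + (1 − t)(D/E)] = 1.037 × [1 + (1 − 0.23) × 2.40]
    = 1.037 × [1 + 0.77 × 2.40] = 1.037 × 2.8480 = 2.9534
E(R) = R_f + β_L × MRP = 5.0% + 2.9534 × 6.4% = 23.90%

23.90%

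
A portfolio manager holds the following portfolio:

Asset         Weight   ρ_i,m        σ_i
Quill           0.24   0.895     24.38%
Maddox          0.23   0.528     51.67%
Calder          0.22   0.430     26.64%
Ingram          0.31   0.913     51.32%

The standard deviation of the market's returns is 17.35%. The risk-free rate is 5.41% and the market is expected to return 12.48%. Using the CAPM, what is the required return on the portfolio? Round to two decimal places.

17.05%

β_Quill = 0.895 × 24.38% / 17.35% = 1.2576
β_Maddox = 0.528 × 51.67% / 17.35% = 1.5724
β_Calder = 0.430 × 26.64% / 17.35% = 0.6602
β_Ingram = 0.913 × 51.32% / 17.35% = 2.7006
β_P = Σ w_i β_i = 0.24×1.2576 + 0.23×1.5724 + 0.22×0.6602 + 0.31×2.7006 = 1.6459
MRP = 12.48% − 5.41% = 7.07%
E(R_P) = R_f + β_P × MRP = 5.41% + 1.6459 × 7.07% = 17.05%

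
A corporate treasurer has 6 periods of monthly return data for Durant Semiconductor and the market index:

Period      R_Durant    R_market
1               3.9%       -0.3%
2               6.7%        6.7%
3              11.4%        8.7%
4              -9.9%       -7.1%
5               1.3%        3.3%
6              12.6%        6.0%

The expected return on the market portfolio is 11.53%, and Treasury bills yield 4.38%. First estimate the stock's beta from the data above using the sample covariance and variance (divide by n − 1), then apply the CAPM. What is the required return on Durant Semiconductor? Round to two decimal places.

Mean R_i = (3.9 + 6.7 + 11.4 − 9.9 + 1.3 + 12.6) / 6 = 4.3333%
Mean R_m = (-0.3 + 6.7 + 8.7 − 7.1 + 3.3 + 6.0) / 6 = 2.8833%
Σ(R_i − R̄_i)(R_m − R̄_m) = 218.1133  ⇒  Cov = 218.1133 / 5 = 43.6227
Σ(R_m − R̄_m)² = 168.0883  ⇒  Var(R_m) = 168.0883 / 5 = 33.6177
β = Cov / Var(R_m) = 43.6227 / 33.6177 = 1.2976
MRP = 11.53% − 4.38% = 7.15%
E(R) = R_f + β × MRP = 4.38% + 1.2976 × 7.15% = 13.66%

13.66%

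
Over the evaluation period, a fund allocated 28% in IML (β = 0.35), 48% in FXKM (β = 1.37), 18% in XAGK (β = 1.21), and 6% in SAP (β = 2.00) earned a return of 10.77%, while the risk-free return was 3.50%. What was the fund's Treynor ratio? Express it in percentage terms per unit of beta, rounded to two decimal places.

6.65%

β_P = 0.28×0.35 + 0.48×1.37 + 0.18×1.21 + 0.06×2.00 = 1.0934
Treynor = (R_P − R_f) / β_P = (10.77% − 3.50%) / 1.0934 = 7.27% / 1.0934 = 6.65%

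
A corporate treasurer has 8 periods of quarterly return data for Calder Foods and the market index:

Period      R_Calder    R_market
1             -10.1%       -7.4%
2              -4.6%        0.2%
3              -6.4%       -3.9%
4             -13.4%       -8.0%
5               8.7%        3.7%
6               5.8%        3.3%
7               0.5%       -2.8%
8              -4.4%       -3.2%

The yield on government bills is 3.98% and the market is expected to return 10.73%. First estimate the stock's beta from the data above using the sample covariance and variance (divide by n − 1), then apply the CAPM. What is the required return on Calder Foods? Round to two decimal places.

14.72%

Mean R_i = (-10.1 − 4.6 − 6.4 − 13.4 + 8.7 + 5.8 + 0.5 − 4.4) / 8 = -2.9875%
Mean R_m = (-7.4 + 0.2 − 3.9 − 8.0 + 3.7 + 3.3 − 2.8 − 3.2) / 8 = -2.2625%
Σ(R_i − R̄_i)(R_m − R̄_m) = 215.9163  ⇒  Cov = 215.9163 / 7 = 30.8452
Σ(R_m − R̄_m)² = 135.7188  ⇒  Var(R_m) = 135.7188 / 7 = 19.3884
β = Cov / Var(R_m) = 30.8452 / 19.3884 = 1.5909
MRP = 10.73% − 3.98% = 6.75%
E(R) = R_f + β × MRP = 3.98% + 1.5909 × 6.75% = 14.72%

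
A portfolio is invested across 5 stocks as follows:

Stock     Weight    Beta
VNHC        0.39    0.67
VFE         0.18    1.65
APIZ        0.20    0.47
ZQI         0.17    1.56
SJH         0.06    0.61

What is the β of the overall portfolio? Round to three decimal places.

0.954

β_P = Σ w_i β_i = 0.39×0.67 + 0.18×1.65 + 0.20×0.47 + 0.17×1.56 + 0.06×0.61 = 0.9541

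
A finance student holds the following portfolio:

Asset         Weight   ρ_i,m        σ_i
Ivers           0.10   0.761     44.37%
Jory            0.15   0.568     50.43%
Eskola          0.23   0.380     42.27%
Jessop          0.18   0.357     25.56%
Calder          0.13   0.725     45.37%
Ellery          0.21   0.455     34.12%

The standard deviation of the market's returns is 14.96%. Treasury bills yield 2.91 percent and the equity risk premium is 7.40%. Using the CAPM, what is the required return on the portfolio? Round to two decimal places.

β_Ivers = 0.761 × 44.37% / 14.96% = 2.2571
β_Jory = 0.568 × 50.43% / 14.96% = 1.9147
β_Eskola = 0.380 × 42.27% / 14.96% = 1.0737
β_Jessop = 0.357 × 25.56% / 14.96% = 0.6100
β_Calder = 0.725 × 45.37% / 14.96% = 2.1987
β_Ellery = 0.455 × 34.12% / 14.96% = 1.0377
β_P = Σ w_i β_i = 0.10×2.2571 + 0.15×1.9147 + 0.23×1.0737 + 0.18×0.6100 + 0.13×2.1987 + 0.21×1.0377 = 1.3734
E(R_P) = R_f + β_P × MRP = 2.91% + 1.3734 × 7.40% = 13.07%

13.07%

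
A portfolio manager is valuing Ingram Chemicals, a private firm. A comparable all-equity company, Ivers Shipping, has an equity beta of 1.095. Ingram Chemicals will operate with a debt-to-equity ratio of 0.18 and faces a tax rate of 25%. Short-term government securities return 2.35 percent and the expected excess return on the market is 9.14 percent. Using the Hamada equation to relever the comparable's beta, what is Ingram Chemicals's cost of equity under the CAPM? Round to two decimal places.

β_L = β_U × [1 + (1 − t)(D/E)] = 1.095 × [1 + (1 − 0.25) × 0.18]
    = 1.095 × [1 + 0.75 × 0.18] = 1.095 × 1.1350 = 1.2428
E(R) = R_f + β_L × MRP = 2.35% + 1.2428 × 9.14% = 13.71%

13.71%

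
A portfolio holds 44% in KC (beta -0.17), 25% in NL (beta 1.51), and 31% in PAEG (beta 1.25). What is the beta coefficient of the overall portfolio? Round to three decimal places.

β_P = Σ w_i β_i = 0.44×-0.17 + 0.25×1.51 + 0.31×1.25 = 0.6902

0.690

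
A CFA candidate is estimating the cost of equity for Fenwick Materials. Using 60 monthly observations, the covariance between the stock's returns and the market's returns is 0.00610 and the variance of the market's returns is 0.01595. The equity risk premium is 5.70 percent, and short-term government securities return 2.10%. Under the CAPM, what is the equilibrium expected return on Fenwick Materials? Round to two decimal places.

4.28%

β = Cov(R_i, R_m) / Var(R_m) = 0.00610 / 0.01595 = 0.3824
E(R) = R_f + β × MRP = 2.10% + 0.3824 × 5.70% = 4.28%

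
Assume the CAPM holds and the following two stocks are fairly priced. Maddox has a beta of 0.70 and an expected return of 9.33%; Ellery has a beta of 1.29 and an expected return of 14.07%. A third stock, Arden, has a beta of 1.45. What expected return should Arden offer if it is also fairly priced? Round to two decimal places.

MRP (SML slope) = (14.07% − 9.33%) / (1.29 − 0.70) = 4.74% / 0.59 = 8.0339%
R_f (intercept) = 9.33% − 0.70 × 8.0339% = 3.7063%
E(R_Arden) = R_f + β × MRP = 3.7063% + 1.45 × 8.0339% = 15.36%

15.36%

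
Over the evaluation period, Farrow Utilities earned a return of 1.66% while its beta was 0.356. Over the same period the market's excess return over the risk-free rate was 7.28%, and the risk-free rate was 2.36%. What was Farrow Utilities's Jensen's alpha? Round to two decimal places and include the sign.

CAPM benchmark = R_f + β(R_m − R_f) = 2.36% + 0.356 × 7.28% = 4.95168%
α = actual − benchmark = 1.66% − 4.95168% = -3.29%

-3.29%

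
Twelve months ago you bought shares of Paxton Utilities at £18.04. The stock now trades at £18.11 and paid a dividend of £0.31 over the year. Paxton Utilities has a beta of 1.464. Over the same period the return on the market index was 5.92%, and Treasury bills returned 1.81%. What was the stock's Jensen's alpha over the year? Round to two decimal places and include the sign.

-5.72%

Realised HPR = (P1 + D1 − P0) / P0 = (18.11 + 0.31 − 18.04) / 18.04 = 0.38 / 18.04 = 2.1064%
MRP = 5.92% − 1.81% = 4.11%
CAPM required = R_f + β·MRP = 1.81% + 1.464 × 4.11% = 7.82704%
α = realised − required = 2.1064% − 7.82704% = -5.72%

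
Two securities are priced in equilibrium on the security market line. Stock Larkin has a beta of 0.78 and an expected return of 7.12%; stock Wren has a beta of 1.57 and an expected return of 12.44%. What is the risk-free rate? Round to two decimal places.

1.87%

Both satisfy E(R) = R_f + β·MRP, so the slope of the SML is
MRP = (12.44% − 7.12%) / (1.57 − 0.78) = 5.32% / 0.79 = 6.7342%
R_f = E(R_Larkin) − β_Larkin·MRP = 7.12% − 0.78 × 6.7342% = 1.8673%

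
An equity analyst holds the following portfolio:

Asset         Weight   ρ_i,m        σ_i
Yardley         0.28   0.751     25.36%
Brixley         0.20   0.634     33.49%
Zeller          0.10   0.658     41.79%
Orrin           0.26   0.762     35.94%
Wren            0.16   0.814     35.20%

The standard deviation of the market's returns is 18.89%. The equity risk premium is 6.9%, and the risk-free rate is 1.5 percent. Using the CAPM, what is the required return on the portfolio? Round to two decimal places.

β_Yardley = 0.751 × 25.36% / 18.89% = 1.0082
β_Brixley = 0.634 × 33.49% / 18.89% = 1.1240
β_Zeller = 0.658 × 41.79% / 18.89% = 1.4557
β_Orrin = 0.762 × 35.94% / 18.89% = 1.4498
β_Wren = 0.814 × 35.20% / 18.89% = 1.5168
β_P = Σ w_i β_i = 0.28×1.0082 + 0.20×1.1240 + 0.10×1.4557 + 0.26×1.4498 + 0.16×1.5168 = 1.2723
E(R_P) = R_f + β_P × MRP = 1.5% + 1.2723 × 6.9% = 10.28%

10.28%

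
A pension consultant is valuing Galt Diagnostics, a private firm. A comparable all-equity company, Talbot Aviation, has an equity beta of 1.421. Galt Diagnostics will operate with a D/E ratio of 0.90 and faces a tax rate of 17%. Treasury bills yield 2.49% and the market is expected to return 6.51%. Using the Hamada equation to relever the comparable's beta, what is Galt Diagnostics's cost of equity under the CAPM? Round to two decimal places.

β_L = β_U × [1 + (1 − t)(D/E)] = 1.421 × [1 + (1 − 0.17) × 0.90]
    = 1.421 × [1 + 0.83 × 0.90] = 1.421 × 1.7470 = 2.4825
MRP = 6.51% − 2.49% = 4.02%
E(R) = R_f + β_L × MRP = 2.49% + 2.4825 × 4.02% = 12.47%

12.47%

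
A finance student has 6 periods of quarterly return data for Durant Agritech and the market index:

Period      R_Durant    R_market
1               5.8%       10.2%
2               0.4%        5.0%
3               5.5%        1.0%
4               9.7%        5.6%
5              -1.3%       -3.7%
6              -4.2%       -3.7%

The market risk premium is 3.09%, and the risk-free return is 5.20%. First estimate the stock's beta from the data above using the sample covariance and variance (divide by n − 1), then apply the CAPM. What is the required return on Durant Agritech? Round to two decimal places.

Mean R_i = (5.8 + 0.4 + 5.5 + 9.7 − 1.3 − 4.2) / 6 = 2.6500%
Mean R_m = (10.2 + 5.0 + 1.0 + 5.6 − 3.7 − 3.7) / 6 = 2.4000%
Σ(R_i − R̄_i)(R_m − R̄_m) = 103.1700  ⇒  Cov = 103.1700 / 5 = 20.6340
Σ(R_m − R̄_m)² = 154.2200  ⇒  Var(R_m) = 154.2200 / 5 = 30.8440
β = Cov / Var(R_m) = 20.6340 / 30.8440 = 0.6690
E(R) = R_f + β × MRP = 5.20% + 0.6690 × 3.09% = 7.27%

7.27%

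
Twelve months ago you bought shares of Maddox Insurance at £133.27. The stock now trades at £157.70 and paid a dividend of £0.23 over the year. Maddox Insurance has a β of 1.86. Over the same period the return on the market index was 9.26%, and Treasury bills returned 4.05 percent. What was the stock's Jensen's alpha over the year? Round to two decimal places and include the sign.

+4.76%

Realised HPR = (P1 + D1 − P0) / P0 = (157.70 + 0.23 − 133.27) / 133.27 = 24.66 / 133.27 = 18.5038%
MRP = 9.26% − 4.05% = 5.21%
CAPM required = R_f + β·MRP = 4.05% + 1.86 × 5.21% = 13.7406%
α = realised − required = 18.5038% − 13.7406% = +4.76%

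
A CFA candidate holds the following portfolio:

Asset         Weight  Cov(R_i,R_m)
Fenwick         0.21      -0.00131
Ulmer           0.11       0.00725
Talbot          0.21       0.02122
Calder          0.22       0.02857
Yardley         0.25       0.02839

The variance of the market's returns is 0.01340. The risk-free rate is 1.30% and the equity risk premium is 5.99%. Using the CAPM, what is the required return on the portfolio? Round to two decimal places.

β_Fenwick = -0.00131 / 0.01340 = -0.0978
β_Ulmer = 0.00725 / 0.01340 = 0.5410
β_Talbot = 0.02122 / 0.01340 = 1.5836
β_Calder = 0.02857 / 0.01340 = 2.1321
β_Yardley = 0.02839 / 0.01340 = 2.1187
β_P = Σ w_i β_i = 0.21×-0.0978 + 0.11×0.5410 + 0.21×1.5836 + 0.22×2.1321 + 0.25×2.1187 = 1.3703
E(R_P) = R_f + β_P × MRP = 1.30% + 1.3703 × 5.99% = 9.51%

9.51%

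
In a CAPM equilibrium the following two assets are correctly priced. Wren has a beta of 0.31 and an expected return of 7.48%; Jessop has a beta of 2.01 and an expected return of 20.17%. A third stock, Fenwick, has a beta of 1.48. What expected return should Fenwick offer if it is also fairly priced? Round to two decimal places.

16.21%

MRP (SML slope) = (20.17% − 7.48%) / (2.01 − 0.31) = 12.69% / 1.70 = 7.4647%
R_f (intercept) = 7.48% − 0.31 × 7.4647% = 5.1659%
E(R_Fenwick) = R_f + β × MRP = 5.1659% + 1.48 × 7.4647% = 16.21%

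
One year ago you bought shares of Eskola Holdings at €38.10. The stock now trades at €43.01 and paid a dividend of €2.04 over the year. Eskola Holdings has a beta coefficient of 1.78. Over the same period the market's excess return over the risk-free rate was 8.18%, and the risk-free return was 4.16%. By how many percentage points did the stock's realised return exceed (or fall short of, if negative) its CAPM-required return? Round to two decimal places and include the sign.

-0.48%

Realised HPR = (P1 + D1 − P0) / P0 = (43.01 + 2.04 − 38.10) / 38.10 = 6.95 / 38.10 = 18.2415%
CAPM required = R_f + β·MRP = 4.16% + 1.78 × 8.18% = 18.7204%
α = realised − required = 18.2415% − 18.7204% = -0.48%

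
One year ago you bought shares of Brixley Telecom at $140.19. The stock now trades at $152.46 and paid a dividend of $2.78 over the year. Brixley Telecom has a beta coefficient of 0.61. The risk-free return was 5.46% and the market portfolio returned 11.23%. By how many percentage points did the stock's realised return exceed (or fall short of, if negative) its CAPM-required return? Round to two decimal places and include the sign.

+1.76%

Realised HPR = (P1 + D1 − P0) / P0 = (152.46 + 2.78 − 140.19) / 140.19 = 15.05 / 140.19 = 10.7354%
MRP = 11.23% − 5.46% = 5.77%
CAPM required = R_f + β·MRP = 5.46% + 0.61 × 5.77% = 8.9797%
α = realised − required = 10.7354% − 8.9797% = +1.76%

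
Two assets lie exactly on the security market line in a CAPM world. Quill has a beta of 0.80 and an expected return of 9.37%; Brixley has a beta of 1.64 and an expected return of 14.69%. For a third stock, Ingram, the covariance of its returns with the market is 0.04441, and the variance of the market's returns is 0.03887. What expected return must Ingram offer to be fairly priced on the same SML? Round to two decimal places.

MRP = (14.69% − 9.37%) / (1.64 − 0.80) = 6.3333%
R_f = 9.37% − 0.80 × 6.3333% = 4.3034%
β_Ingram = Cov / Var(R_m) = 0.04441 / 0.03887 = 1.1425
E(R_Ingram) = R_f + β × MRP = 4.3034% + 1.1425 × 6.3333% = 11.54%

11.54%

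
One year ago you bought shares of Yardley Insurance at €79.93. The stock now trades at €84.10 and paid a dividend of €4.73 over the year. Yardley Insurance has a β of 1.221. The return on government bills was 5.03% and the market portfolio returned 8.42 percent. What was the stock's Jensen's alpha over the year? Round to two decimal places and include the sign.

Realised HPR = (P1 + D1 − P0) / P0 = (84.10 + 4.73 − 79.93) / 79.93 = 8.90 / 79.93 = 11.1347%
MRP = 8.42% − 5.03% = 3.39%
CAPM required = R_f + β·MRP = 5.03% + 1.221 × 3.39% = 9.16919%
α = realised − required = 11.1347% − 9.16919% = +1.97%

+1.97%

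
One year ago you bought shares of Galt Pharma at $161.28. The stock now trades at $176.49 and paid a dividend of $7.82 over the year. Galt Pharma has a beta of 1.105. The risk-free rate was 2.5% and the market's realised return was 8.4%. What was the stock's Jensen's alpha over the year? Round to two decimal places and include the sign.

+5.26%

Realised HPR = (P1 + D1 − P0) / P0 = (176.49 + 7.82 − 161.28) / 161.28 = 23.03 / 161.28 = 14.2795%
MRP = 8.4% − 2.5% = 5.90%
CAPM required = R_f + β·MRP = 2.5% + 1.105 × 5.9% = 9.0195%
α = realised − required = 14.2795% − 9.0195% = +5.26%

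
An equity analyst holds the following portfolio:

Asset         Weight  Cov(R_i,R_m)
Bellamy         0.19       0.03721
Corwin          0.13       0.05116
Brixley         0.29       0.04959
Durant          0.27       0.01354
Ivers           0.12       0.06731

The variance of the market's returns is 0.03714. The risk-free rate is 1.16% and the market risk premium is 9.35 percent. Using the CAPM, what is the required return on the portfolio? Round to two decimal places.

11.19%

β_Bellamy = 0.03721 / 0.03714 = 1.0019
β_Corwin = 0.05116 / 0.03714 = 1.3775
β_Brixley = 0.04959 / 0.03714 = 1.3352
β_Durant = 0.01354 / 0.03714 = 0.3646
β_Ivers = 0.06731 / 0.03714 = 1.8123
β_P = Σ w_i β_i = 0.19×1.0019 + 0.13×1.3775 + 0.29×1.3352 + 0.27×0.3646 + 0.12×1.8123 = 1.0726
E(R_P) = R_f + β_P × MRP = 1.16% + 1.0726 × 9.35% = 11.19%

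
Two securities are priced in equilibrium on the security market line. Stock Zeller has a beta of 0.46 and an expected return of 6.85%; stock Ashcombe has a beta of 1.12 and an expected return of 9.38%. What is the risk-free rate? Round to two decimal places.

Both satisfy E(R) = R_f + β·MRP, so the slope of the SML is
MRP = (9.38% − 6.85%) / (1.12 − 0.46) = 2.53% / 0.66 = 3.8333%
R_f = E(R_Zeller) − β_Zeller·MRP = 6.85% − 0.46 × 3.8333% = 5.0867%

5.09%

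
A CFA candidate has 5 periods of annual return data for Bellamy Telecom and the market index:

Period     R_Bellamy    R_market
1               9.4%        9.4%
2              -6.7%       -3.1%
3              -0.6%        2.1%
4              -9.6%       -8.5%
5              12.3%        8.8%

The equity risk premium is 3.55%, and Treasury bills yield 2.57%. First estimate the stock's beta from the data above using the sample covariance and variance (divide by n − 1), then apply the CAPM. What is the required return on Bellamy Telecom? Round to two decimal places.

6.91%

Mean R_i = (9.4 − 6.7 − 0.6 − 9.6 + 12.3) / 5 = 0.9600%
Mean R_m = (9.4 − 3.1 + 2.1 − 8.5 + 8.8) / 5 = 1.7400%
Σ(R_i − R̄_i)(R_m − R̄_m) = 289.3580  ⇒  Cov = 289.3580 / 4 = 72.3395
Σ(R_m − R̄_m)² = 236.9320  ⇒  Var(R_m) = 236.9320 / 4 = 59.2330
β = Cov / Var(R_m) = 72.3395 / 59.2330 = 1.2213
E(R) = R_f + β × MRP = 2.57% + 1.2213 × 3.55% = 6.91%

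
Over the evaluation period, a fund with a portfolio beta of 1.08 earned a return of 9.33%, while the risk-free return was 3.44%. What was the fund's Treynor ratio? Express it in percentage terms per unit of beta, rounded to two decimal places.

Treynor = (R_P − R_f) / β_P = (9.33% − 3.44%) / 1.0800 = 5.89% / 1.0800 = 5.45%

5.45%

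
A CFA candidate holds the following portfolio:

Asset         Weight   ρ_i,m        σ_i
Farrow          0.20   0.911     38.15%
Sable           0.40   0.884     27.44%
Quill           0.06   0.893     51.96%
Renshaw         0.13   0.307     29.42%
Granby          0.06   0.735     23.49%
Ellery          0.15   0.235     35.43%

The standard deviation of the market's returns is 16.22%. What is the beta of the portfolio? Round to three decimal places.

β_Farrow = 0.911 × 38.15% / 16.22% = 2.1427
β_Sable = 0.884 × 27.44% / 16.22% = 1.4955
β_Quill = 0.893 × 51.96% / 16.22% = 2.8607
β_Renshaw = 0.307 × 29.42% / 16.22% = 0.5568
β_Granby = 0.735 × 23.49% / 16.22% = 1.0644
β_Ellery = 0.235 × 35.43% / 16.22% = 0.5133
β_P = Σ w_i β_i = 0.20×2.1427 + 0.40×1.4955 + 0.06×2.8607 + 0.13×0.5568 + 0.06×1.0644 + 0.15×0.5133 = 1.4116

1.412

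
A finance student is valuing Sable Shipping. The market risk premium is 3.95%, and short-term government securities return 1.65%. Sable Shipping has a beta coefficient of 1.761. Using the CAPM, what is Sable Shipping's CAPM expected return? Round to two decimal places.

8.61%

E(R) = R_f + β × MRP = 1.65% + 1.761 × 3.95% = 8.61%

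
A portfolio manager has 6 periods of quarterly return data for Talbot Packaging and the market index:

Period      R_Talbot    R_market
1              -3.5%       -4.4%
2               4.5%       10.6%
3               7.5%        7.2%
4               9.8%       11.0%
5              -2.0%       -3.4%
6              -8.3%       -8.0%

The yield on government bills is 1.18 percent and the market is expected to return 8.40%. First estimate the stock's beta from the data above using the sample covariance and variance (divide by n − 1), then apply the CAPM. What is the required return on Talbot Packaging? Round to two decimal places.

Mean R_i = (-3.5 + 4.5 + 7.5 + 9.8 − 2.0 − 8.3) / 6 = 1.3333%
Mean R_m = (-4.4 + 10.6 + 7.2 + 11.0 − 3.4 − 8.0) / 6 = 2.1667%
Σ(R_i − R̄_i)(R_m − R̄_m) = 280.7667  ⇒  Cov = 280.7667 / 5 = 56.1533
Σ(R_m − R̄_m)² = 351.9533  ⇒  Var(R_m) = 351.9533 / 5 = 70.3907
β = Cov / Var(R_m) = 56.1533 / 70.3907 = 0.7977
MRP = 8.40% − 1.18% = 7.22%
E(R) = R_f + β × MRP = 1.18% + 0.7977 × 7.22% = 6.94%

6.94%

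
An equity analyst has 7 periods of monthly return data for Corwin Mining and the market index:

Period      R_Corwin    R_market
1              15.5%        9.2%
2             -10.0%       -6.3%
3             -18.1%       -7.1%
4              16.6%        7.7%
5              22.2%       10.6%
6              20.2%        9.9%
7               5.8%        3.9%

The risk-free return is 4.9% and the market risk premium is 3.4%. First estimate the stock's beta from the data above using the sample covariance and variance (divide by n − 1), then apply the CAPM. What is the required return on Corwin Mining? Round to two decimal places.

Mean R_i = (15.5 − 10.0 − 18.1 + 16.6 + 22.2 + 20.2 + 5.8) / 7 = 7.4571%
Mean R_m = (9.2 − 6.3 − 7.1 + 7.7 + 10.6 + 9.9 + 3.9) / 7 = 3.9857%
Σ(R_i − R̄_i)(R_m − R̄_m) = 711.7957  ⇒  Cov = 711.7957 / 6 = 118.6326
Σ(R_m − R̄_m)² = 348.4086  ⇒  Var(R_m) = 348.4086 / 6 = 58.0681
β = Cov / Var(R_m) = 118.6326 / 58.0681 = 2.0430
E(R) = R_f + β × MRP = 4.9% + 2.0430 × 3.4% = 11.85%

11.85%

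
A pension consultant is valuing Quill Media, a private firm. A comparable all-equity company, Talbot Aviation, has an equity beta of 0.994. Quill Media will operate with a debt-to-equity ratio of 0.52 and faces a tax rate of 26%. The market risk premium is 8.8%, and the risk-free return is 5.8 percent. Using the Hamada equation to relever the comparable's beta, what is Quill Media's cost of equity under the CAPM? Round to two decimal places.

17.91%

β_L = β_U × [1 + (1 − t)(D/E)] = 0.994 × [1 + (1 − 0.26) × 0.52]
    = 0.994 × [1 + 0.74 × 0.52] = 0.994 × 1.3848 = 1.3765
E(R) = R_f + β_L × MRP = 5.8% + 1.3765 × 8.8% = 17.91%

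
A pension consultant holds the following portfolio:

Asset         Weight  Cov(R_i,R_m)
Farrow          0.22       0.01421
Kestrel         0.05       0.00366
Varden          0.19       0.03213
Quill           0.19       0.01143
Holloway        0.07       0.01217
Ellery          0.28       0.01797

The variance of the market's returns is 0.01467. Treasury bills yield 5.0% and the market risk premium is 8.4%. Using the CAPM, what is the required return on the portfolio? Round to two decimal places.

β_Farrow = 0.01421 / 0.01467 = 0.9686
β_Kestrel = 0.00366 / 0.01467 = 0.2495
β_Varden = 0.03213 / 0.01467 = 2.1902
β_Quill = 0.01143 / 0.01467 = 0.7791
β_Holloway = 0.01217 / 0.01467 = 0.8296
β_Ellery = 0.01797 / 0.01467 = 1.2249
β_P = Σ w_i β_i = 0.22×0.9686 + 0.05×0.2495 + 0.19×2.1902 + 0.19×0.7791 + 0.07×0.8296 + 0.28×1.2249 = 1.1908
E(R_P) = R_f + β_P × MRP = 5.0% + 1.1908 × 8.4% = 15.00%

15.00%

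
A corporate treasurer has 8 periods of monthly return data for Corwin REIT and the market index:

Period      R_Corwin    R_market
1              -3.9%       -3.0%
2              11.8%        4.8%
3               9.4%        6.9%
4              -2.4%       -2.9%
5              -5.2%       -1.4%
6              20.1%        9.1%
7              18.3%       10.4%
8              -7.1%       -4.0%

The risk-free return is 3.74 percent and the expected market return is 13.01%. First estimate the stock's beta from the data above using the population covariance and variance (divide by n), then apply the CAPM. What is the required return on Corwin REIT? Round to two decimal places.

Mean R_i = (-3.9 + 11.8 + 9.4 − 2.4 − 5.2 + 20.1 + 18.3 − 7.1) / 8 = 5.1250%
Mean R_m = (-3.0 + 4.8 + 6.9 − 2.9 − 1.4 + 9.1 + 10.4 − 4.0) / 8 = 2.4875%
Σ(R_i − R̄_i)(R_m − R̄_m) = 447.0825  ⇒  Cov = 447.0825 / 8 = 55.8853
Σ(R_m − R̄_m)² = 247.4888  ⇒  Var(R_m) = 247.4888 / 8 = 30.9361
β = Cov / Var(R_m) = 55.8853 / 30.9361 = 1.8065
MRP = 13.01% − 3.74% = 9.27%
E(R) = R_f + β × MRP = 3.74% + 1.8065 × 9.27% = 20.49%

20.49%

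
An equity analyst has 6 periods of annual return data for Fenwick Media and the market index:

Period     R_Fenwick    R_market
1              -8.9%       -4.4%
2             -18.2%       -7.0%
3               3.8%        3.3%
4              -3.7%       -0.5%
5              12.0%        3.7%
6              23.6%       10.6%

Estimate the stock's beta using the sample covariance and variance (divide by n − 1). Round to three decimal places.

2.335

Mean R_i = (-8.9 − 18.2 + 3.8 − 3.7 + 12.0 + 23.6) / 6 = 1.4333%
Mean R_m = (-4.4 − 7.0 + 3.3 − 0.5 + 3.7 + 10.6) / 6 = 0.9500%
Σ(R_i − R̄_i)(R_m − R̄_m) = 467.3400  ⇒  Cov = 467.3400 / 5 = 93.4680
Σ(R_m − R̄_m)² = 200.1350  ⇒  Var(R_m) = 200.1350 / 5 = 40.0270
β = Cov / Var(R_m) = 93.4680 / 40.0270 = 2.3351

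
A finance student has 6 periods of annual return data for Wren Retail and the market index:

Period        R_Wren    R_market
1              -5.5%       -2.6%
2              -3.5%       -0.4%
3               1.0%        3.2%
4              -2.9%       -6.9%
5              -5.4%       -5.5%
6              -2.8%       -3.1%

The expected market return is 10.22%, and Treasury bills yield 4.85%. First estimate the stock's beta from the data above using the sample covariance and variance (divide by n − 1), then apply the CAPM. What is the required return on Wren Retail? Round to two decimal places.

Mean R_i = (-5.5 − 3.5 + 1.0 − 2.9 − 5.4 − 2.8) / 6 = -3.1833%
Mean R_m = (-2.6 − 0.4 + 3.2 − 6.9 − 5.5 − 3.1) / 6 = -2.5500%
Σ(R_i − R̄_i)(R_m − R̄_m) = 28.5850  ⇒  Cov = 28.5850 / 5 = 5.7170
Σ(R_m − R̄_m)² = 65.6150  ⇒  Var(R_m) = 65.6150 / 5 = 13.1230
β = Cov / Var(R_m) = 5.7170 / 13.1230 = 0.4356
MRP = 10.22% − 4.85% = 5.37%
E(R) = R_f + β × MRP = 4.85% + 0.4356 × 5.37% = 7.19%

7.19%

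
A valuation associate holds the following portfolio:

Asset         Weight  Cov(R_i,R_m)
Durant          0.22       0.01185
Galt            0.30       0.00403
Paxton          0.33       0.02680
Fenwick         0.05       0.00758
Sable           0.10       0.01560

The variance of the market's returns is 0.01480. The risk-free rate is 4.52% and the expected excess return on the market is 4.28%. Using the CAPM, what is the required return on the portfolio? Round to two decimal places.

8.74%

β_Durant = 0.01185 / 0.01480 = 0.8007
β_Galt = 0.00403 / 0.01480 = 0.2723
β_Paxton = 0.02680 / 0.01480 = 1.8108
β_Fenwick = 0.00758 / 0.01480 = 0.5122
β_Sable = 0.01560 / 0.01480 = 1.0541
β_P = Σ w_i β_i = 0.22×0.8007 + 0.30×0.2723 + 0.33×1.8108 + 0.05×0.5122 + 0.10×1.0541 = 0.9864
E(R_P) = R_f + β_P × MRP = 4.52% + 0.9864 × 4.28% = 8.74%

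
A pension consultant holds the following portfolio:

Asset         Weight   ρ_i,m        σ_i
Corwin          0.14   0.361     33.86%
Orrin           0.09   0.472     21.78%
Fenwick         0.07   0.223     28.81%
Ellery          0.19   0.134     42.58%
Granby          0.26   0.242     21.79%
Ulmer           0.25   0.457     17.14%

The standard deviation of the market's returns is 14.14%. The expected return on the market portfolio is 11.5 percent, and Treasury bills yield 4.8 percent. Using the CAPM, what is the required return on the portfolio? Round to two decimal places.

8.35%

β_Corwin = 0.361 × 33.86% / 14.14% = 0.8645
β_Orrin = 0.472 × 21.78% / 14.14% = 0.7270
β_Fenwick = 0.223 × 28.81% / 14.14% = 0.4544
β_Ellery = 0.134 × 42.58% / 14.14% = 0.4035
β_Granby = 0.242 × 21.79% / 14.14% = 0.3729
β_Ulmer = 0.457 × 17.14% / 14.14% = 0.5540
β_P = Σ w_i β_i = 0.14×0.8645 + 0.09×0.7270 + 0.07×0.4544 + 0.19×0.4035 + 0.26×0.3729 + 0.25×0.5540 = 0.5304
MRP = 11.5% − 4.8% = 6.70%
E(R_P) = R_f + β_P × MRP = 4.8% + 0.5304 × 6.7% = 8.35%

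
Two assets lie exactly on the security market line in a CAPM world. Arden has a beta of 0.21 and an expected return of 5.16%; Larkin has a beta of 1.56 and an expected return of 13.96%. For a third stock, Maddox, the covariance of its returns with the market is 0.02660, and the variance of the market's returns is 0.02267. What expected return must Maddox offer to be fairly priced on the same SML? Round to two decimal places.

MRP = (13.96% − 5.16%) / (1.56 − 0.21) = 6.5185%
R_f = 5.16% − 0.21 × 6.5185% = 3.7911%
β_Maddox = Cov / Var(R_m) = 0.02660 / 0.02267 = 1.1734
E(R_Maddox) = R_f + β × MRP = 3.7911% + 1.1734 × 6.5185% = 11.44%

11.44%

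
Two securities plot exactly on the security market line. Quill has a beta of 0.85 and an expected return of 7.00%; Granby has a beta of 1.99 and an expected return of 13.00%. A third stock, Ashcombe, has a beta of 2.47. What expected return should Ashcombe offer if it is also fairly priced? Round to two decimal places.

15.53%

MRP (SML slope) = (13.00% − 7.00%) / (1.99 − 0.85) = 6.00% / 1.14 = 5.2632%
R_f (intercept) = 7.00% − 0.85 × 5.2632% = 2.5263%
E(R_Ashcombe) = R_f + β × MRP = 2.5263% + 2.47 × 5.2632% = 15.53%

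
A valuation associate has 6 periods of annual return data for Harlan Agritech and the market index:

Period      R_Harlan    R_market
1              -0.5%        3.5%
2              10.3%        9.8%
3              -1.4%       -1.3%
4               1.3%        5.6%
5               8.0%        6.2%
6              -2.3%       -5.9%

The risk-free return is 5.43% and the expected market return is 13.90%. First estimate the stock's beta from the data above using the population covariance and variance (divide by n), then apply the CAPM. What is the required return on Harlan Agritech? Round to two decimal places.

12.03%

Mean R_i = (-0.5 + 10.3 − 1.4 + 1.3 + 8.0 − 2.3) / 6 = 2.5667%
Mean R_m = (3.5 + 9.8 − 1.3 + 5.6 + 6.2 − 5.9) / 6 = 2.9833%
Σ(R_i − R̄_i)(R_m − R̄_m) = 125.5167  ⇒  Cov = 125.5167 / 6 = 20.9195
Σ(R_m − R̄_m)² = 161.1883  ⇒  Var(R_m) = 161.1883 / 6 = 26.8647
β = Cov / Var(R_m) = 20.9195 / 26.8647 = 0.7787
MRP = 13.90% − 5.43% = 8.47%
E(R) = R_f + β × MRP = 5.43% + 0.7787 × 8.47% = 12.03%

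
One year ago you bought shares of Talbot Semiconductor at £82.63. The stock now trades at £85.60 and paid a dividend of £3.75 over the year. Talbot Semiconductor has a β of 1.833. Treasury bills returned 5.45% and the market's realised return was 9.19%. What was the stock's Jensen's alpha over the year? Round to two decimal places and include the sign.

Realised HPR = (P1 + D1 − P0) / P0 = (85.60 + 3.75 − 82.63) / 82.63 = 6.72 / 82.63 = 8.1326%
MRP = 9.19% − 5.45% = 3.74%
CAPM required = R_f + β·MRP = 5.45% + 1.833 × 3.74% = 12.30542%
α = realised − required = 8.1326% − 12.30542% = -4.17%

-4.17%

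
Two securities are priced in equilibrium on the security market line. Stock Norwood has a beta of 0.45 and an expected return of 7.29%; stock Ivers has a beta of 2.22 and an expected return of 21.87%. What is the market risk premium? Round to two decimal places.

Both satisfy E(R) = R_f + β·MRP, so the slope of the SML is
MRP = (21.87% − 7.29%) / (2.22 − 0.45) = 14.58% / 1.77 = 8.2373%

8.24%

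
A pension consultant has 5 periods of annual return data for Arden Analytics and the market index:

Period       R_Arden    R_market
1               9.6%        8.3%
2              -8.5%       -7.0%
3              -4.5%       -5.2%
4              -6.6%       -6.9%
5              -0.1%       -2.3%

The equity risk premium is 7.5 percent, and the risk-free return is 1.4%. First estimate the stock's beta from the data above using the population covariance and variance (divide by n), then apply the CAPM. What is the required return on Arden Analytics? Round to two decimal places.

Mean R_i = (9.6 − 8.5 − 4.5 − 6.6 − 0.1) / 5 = -2.0200%
Mean R_m = (8.3 − 7.0 − 5.2 − 6.9 − 2.3) / 5 = -2.6200%
Σ(R_i − R̄_i)(R_m − R̄_m) = 181.8880  ⇒  Cov = 181.8880 / 5 = 36.3776
Σ(R_m − R̄_m)² = 163.5080  ⇒  Var(R_m) = 163.5080 / 5 = 32.7016
β = Cov / Var(R_m) = 36.3776 / 32.7016 = 1.1124
E(R) = R_f + β × MRP = 1.4% + 1.1124 × 7.5% = 9.74%

9.74%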